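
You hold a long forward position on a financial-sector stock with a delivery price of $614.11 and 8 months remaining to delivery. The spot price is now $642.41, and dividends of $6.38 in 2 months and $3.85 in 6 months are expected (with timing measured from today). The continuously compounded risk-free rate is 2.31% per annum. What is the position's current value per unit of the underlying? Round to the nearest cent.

PV(remaining dividends) I = 6.38·e^(−0.0231·2/12) + 3.85·e^(−0.0231·6/12) = 10.1613
Current forward F = (S − I)·e^(rT) = (642.41 − 10.1613)·e^(0.0231·8/12) = 632.2487 × 1.015519 = 642.0606
Value (long) = (F − K)·e^(−rT) = (642.0606 − 614.11) × 0.984718 = 27.5235
Value = $27.52

$27.52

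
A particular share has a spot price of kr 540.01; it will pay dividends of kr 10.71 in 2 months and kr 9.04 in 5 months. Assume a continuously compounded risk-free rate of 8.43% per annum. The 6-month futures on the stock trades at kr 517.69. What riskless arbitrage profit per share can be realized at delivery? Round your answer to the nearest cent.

kr 25.45 per share

PV(dividends) I = 10.71·e^(−0.0843·2/12) + 9.04·e^(−0.0843·5/12) = 19.2886
Fair futures F* = (S − I)·e^(rT) = (540.01 − 19.2886)·e^0.042150 = 520.7214 × 1.043051 = 543.1390
Market kr 517.69 < fair 543.1390: forward underpriced → reverse cash-and-carry (short the stock, invest proceeds at r, pay the dividends, go long the forward).
Profit at T = |F_mkt − F*| = |517.69 − 543.1390| = kr 25.45 per share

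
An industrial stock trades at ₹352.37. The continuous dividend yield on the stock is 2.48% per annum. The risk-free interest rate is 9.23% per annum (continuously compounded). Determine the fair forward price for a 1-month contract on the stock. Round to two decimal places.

F = S·e^((r − q)T) = 352.37 · e^((0.0923 − 0.0248) × 1/12)
= 352.37 · e^0.005625 = 352.37 × 1.005641
F = ₹354.36

₹354.36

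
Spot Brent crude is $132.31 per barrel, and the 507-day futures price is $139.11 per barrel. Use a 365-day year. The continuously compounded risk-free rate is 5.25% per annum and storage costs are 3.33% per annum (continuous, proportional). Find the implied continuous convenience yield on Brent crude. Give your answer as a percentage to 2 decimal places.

4.97%

F = S·e^((r+u−y)T) ⇒ (r+u−y) = ln(F/S)/T
ln(139.11/132.31) = 0.050117; /T ⇒ 0.036080
y = r + u − ln(F/S)/T = 0.0525 + 0.0333 − 0.036080 = 0.049720
y = 4.97%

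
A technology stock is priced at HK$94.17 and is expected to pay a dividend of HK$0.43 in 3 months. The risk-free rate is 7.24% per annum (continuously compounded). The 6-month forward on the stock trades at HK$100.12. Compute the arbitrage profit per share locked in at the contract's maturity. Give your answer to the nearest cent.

HK$2.92 per share

PV(dividends) I = 0.43·e^(−0.0724·3/12) = 0.4223
Fair forward F* = (S − I)·e^(rT) = (94.17 − 0.4223)·e^0.036200 = 93.7477 × 1.036863 = 97.2035
Market HK$100.12 > fair 97.2035: forward overpriced → cash-and-carry (borrow at r, buy the stock and collect the dividends, short the forward).
Profit at T = |F_mkt − F*| = |100.12 − 97.2035| = HK$2.92 per share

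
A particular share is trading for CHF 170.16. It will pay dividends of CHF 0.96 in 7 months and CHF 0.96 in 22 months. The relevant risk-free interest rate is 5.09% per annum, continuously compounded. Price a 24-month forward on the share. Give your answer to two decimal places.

PV(dividends) I = 0.96·e^(−0.0509·7/12) + 0.96·e^(−0.0509·22/12)
I = 0.9319 + 0.8745 = 1.8064
F = (S − I)·e^(rT) = (170.16 − 1.8064) · e^(0.0509·24/12)
= 168.3536 · e^0.101800 = 168.3536 × 1.107162 = CHF 186.39

CHF 186.39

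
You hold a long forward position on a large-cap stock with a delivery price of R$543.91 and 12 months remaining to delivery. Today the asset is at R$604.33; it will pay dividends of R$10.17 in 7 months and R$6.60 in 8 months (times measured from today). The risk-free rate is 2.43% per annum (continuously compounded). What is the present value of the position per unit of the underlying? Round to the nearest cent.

PV(remaining dividends) I = 10.17·e^(−0.0243·7/12) + 6.60·e^(−0.0243·8/12) = 16.5208
Current forward F = (S − I)·e^(rT) = (604.33 − 16.5208)·e^(0.0243·12/12) = 587.8092 × 1.024598 = 602.2681
Value (long) = (F − K)·e^(−rT) = (602.2681 − 543.91) × 0.975993 = 56.9571
Value = R$56.96

R$56.96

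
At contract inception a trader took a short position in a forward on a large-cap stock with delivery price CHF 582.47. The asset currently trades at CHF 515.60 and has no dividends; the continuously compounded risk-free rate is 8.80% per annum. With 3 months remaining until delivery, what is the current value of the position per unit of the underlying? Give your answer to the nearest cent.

Current fair forward for the remaining 3 months: F = S·e^(r·T), r = 0.0880
F = 515.60 · e^(0.0880 × 3/12) = 515.60 × 1.022244 = 527.0690
Value of long forward = (F − K)·e^(−rT) = (527.0690 − 582.47) · e^(−0.0880·3/12)
= -55.4010 × 0.978240 = -54.20
Short position value = −(long value) = CHF 54.20

CHF 54.20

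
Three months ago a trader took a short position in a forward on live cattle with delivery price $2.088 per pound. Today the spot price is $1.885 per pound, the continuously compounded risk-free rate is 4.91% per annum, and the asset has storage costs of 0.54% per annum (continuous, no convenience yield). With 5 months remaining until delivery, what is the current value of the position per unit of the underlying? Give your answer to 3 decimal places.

$0.156 per pound

Current fair forward for the remaining 5 months: F = S·e^((r + u)·T), (r + u) = 0.0491 + 0.0054 = 0.0545
F = 1.885 · e^(0.0545 × 5/12) = 1.885 × 1.022968 = 1.9283
Value of long forward = (F − K)·e^(−rT) = (1.9283 − 2.088) · e^(−0.0491·5/12)
= -0.1597 × 0.979750 = -0.156
Short position value = −(long value) = $0.156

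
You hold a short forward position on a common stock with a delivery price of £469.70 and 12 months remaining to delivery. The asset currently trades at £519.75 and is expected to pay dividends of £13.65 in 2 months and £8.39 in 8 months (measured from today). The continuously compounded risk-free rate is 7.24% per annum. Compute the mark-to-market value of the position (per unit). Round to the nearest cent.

PV(remaining dividends) I = 13.65·e^(−0.0724·2/12) + 8.39·e^(−0.0724·8/12) = 21.4809
Current forward F = (S − I)·e^(rT) = (519.75 − 21.4809)·e^(0.0724·12/12) = 498.2691 × 1.075085 = 535.6816
Value (long) = (F − K)·e^(−rT) = (535.6816 − 469.70) × 0.930159 = 61.3734
Short position value = −(long value) = -£61.37

-£61.37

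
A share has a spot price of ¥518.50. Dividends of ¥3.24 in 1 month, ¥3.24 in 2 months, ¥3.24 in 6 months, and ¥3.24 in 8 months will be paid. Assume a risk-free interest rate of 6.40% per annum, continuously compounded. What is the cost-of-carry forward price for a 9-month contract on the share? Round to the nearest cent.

¥530.70

PV(dividends) I = 3.24·e^(−0.0640·1/12) + 3.24·e^(−0.0640·2/12) + 3.24·e^(−0.0640·6/12) + 3.24·e^(−0.0640·8/12)
I = 3.2228 + 3.2056 + 3.1380 + 3.1047 = 12.6711
F = (S − I)·e^(rT) = (518.50 − 12.6711) · e^(0.0640·9/12)
= 505.8289 · e^0.048000 = 505.8289 × 1.049171 = ¥530.70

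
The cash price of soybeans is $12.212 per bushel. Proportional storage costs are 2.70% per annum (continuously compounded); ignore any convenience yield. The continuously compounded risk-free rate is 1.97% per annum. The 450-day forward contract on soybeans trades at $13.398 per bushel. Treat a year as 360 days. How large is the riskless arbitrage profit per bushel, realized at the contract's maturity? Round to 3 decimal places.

$0.452 per bushel

Fair forward: F* = S·e^(carry·T), with carry = (r + u) = 0.0197 + 0.0270 = 0.0467
F* = 12.212 · e^(0.0467 × 450/360) = 12.212 · e^0.058375 = 12.212 × 1.060112 = $12.9461
Market $13.398 > fair $12.9461: forward overpriced → cash-and-carry (buy spot, short the forward).
At maturity, profit = |F_mkt − F*| = |13.398 − 12.9461| = $0.452 per bushel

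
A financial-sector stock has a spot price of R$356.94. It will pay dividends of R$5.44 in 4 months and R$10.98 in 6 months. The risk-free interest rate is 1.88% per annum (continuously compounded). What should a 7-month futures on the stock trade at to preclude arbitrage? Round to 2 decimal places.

R$344.41

PV(dividends) I = 5.44·e^(−0.0188·4/12) + 10.98·e^(−0.0188·6/12)
I = 5.4060 + 10.8773 = 16.2833
F = (S − I)·e^(rT) = (356.94 − 16.2833) · e^(0.0188·7/12)
= 340.6567 · e^0.010967 = 340.6567 × 1.011027 = R$344.41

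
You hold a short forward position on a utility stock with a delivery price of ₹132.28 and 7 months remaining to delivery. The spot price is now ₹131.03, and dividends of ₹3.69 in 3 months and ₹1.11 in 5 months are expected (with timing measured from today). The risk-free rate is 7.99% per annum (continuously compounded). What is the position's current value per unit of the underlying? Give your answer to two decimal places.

-₹0.08

PV(remaining dividends) I = 3.69·e^(−0.0799·3/12) + 1.11·e^(−0.0799·5/12) = 4.6907
Current forward F = (S − I)·e^(rT) = (131.03 − 4.6907)·e^(0.0799·7/12) = 126.3393 × 1.047712 = 132.3672
Value (long) = (F − K)·e^(−rT) = (132.3672 − 132.28) × 0.954461 = 0.0832
Short position value = −(long value) = -₹0.08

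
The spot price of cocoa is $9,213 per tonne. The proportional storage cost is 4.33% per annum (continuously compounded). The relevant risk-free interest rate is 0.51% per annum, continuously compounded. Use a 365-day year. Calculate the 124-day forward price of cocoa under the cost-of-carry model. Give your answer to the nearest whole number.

$9,366 per tonne

Net carry = r + u − y = 0.0051 + 0.0433 − 0.0000 = 0.0484
F = S·e^((r+u−y)T) = 9213 · e^(0.0484 × 124/365) = 9213 · e^0.016443
= 9213 × 1.016579 = $9,366 per tonne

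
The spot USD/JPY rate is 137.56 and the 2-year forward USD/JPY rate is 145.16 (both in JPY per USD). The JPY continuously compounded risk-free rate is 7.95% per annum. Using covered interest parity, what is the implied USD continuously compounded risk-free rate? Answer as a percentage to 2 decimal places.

F = S·e^((r_JPY − r_USD)T) ⇒ r_USD = r_JPY − ln(F/S)/T
ln(145.16/137.56) = 0.053776; /(2) = 0.026888
r_USD = 0.0795 − 0.026888 = 0.052612
r_USD = 5.26%

5.26%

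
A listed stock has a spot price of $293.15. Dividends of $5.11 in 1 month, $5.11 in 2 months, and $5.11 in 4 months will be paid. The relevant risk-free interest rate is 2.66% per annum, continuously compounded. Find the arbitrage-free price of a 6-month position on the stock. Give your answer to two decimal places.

PV(dividends) I = 5.11·e^(−0.0266·1/12) + 5.11·e^(−0.0266·2/12) + 5.11·e^(−0.0266·4/12)
I = 5.0987 + 5.0874 + 5.0649 = 15.2510
F = (S − I)·e^(rT) = (293.15 − 15.2510) · e^(0.0266·6/12)
= 277.8990 · e^0.013300 = 277.8990 × 1.013389 = $281.62

$281.62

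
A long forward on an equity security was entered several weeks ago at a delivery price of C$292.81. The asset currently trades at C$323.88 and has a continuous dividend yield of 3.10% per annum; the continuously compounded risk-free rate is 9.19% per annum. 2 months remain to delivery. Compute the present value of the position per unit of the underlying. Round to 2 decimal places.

C$33.85

Current fair forward for the remaining 2 months: F = S·e^((r − q)·T), (r − q) = 0.0919 − 0.0310 = 0.0609
F = 323.88 · e^(0.0609 × 2/12) = 323.88 × 1.010202 = 327.1842
Value of long forward = (F − K)·e^(−rT) = (327.1842 − 292.81) · e^(−0.0919·2/12)
= 34.3742 × 0.984800 = 33.85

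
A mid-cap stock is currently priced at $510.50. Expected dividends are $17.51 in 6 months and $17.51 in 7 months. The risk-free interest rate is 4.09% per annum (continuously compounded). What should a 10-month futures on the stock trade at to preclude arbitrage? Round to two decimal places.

$492.76

PV(dividends) I = 17.51·e^(−0.0409·6/12) + 17.51·e^(−0.0409·7/12)
I = 17.1556 + 17.0972 = 34.2528
F = (S − I)·e^(rT) = (510.50 − 34.2528) · e^(0.0409·10/12)
= 476.2472 · e^0.034083 = 476.2472 × 1.034670 = $492.76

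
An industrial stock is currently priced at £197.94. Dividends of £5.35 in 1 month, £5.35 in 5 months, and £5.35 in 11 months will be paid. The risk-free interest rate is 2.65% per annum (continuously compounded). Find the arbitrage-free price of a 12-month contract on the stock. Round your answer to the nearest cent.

PV(dividends) I = 5.35·e^(−0.0265·1/12) + 5.35·e^(−0.0265·5/12) + 5.35·e^(−0.0265·11/12)
I = 5.3382 + 5.2913 + 5.2216 = 15.8511
F = (S − I)·e^(rT) = (197.94 − 15.8511) · e^(0.0265·12/12)
= 182.0889 · e^0.026500 = 182.0889 × 1.026854 = £186.98

£186.98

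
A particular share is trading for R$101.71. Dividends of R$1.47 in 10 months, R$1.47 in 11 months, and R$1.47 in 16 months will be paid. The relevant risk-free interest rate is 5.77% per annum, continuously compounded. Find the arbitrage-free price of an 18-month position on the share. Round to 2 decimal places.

PV(dividends) I = 1.47·e^(−0.0577·10/12) + 1.47·e^(−0.0577·11/12) + 1.47·e^(−0.0577·16/12)
I = 1.4010 + 1.3943 + 1.3611 = 4.1564
F = (S − I)·e^(rT) = (101.71 − 4.1564) · e^(0.0577·18/12)
= 97.5536 · e^0.086550 = 97.5536 × 1.090406 = R$106.37

R$106.37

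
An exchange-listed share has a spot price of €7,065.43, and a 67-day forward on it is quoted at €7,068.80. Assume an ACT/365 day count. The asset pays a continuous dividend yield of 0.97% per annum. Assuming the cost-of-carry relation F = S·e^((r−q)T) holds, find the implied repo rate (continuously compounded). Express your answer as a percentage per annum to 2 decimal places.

From F = S·e^((r−q)T): (r − q) = ln(F/S)/T
ln(7068.80/7065.43) = ln(1.000477) = 0.000477
(r − q) = 0.000477 / (67/365) = 0.002599
r = ln(F/S)/T + q = 0.002599 + 0.0097 = 0.012299
r = 1.23%

1.23%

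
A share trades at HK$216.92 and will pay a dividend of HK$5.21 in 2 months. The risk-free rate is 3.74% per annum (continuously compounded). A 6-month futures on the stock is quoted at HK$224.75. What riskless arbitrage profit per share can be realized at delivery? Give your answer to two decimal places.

HK$9.01 per share

PV(dividends) I = 5.21·e^(−0.0374·2/12) = 5.1776
Fair futures F* = (S − I)·e^(rT) = (216.92 − 5.1776)·e^0.018700 = 211.7424 × 1.018876 = 215.7392
Market HK$224.75 > fair 215.7392: forward overpriced → cash-and-carry (borrow at r, buy the stock and collect the dividends, short the forward).
Profit at T = |F_mkt − F*| = |224.75 − 215.7392| = HK$9.01 per share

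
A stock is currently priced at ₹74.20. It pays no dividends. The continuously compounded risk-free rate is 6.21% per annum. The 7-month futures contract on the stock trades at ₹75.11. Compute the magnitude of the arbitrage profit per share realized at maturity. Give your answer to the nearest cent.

Fair futures: F* = S·e^(carry·T), with carry = r = 0.0621
F* = 74.20 · e^(0.0621 × 7/12) = 74.20 · e^0.036225 = 74.20 × 1.036889 = ₹76.9372
Market ₹75.11 < fair ₹76.9372: forward underpriced → reverse cash-and-carry (short spot, go long the forward).
At maturity, profit = |F_mkt − F*| = |75.11 − 76.9372| = ₹1.83 per share

₹1.83 per share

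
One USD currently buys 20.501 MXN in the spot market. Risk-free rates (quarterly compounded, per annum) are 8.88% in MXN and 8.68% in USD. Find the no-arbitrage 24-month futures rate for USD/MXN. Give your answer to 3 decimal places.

20.581

By covered interest parity, F = S · (1+r_MXN/4)^(4T) / (1+r_USD/4)^(4T)
= 20.501 × 1.192030 / 1.187373 = 20.501 × 1.003922
F = 20.581 MXN per USD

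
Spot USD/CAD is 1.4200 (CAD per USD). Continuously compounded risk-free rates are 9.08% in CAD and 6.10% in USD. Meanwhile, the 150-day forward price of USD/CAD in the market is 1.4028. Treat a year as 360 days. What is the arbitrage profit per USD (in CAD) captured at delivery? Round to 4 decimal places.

Fair forward: F* = S·e^(carry·T), with carry = (r_CAD − r_USD) = 0.0908 − 0.0610 = 0.0298
F* = 1.4200 · e^(0.0298 × 150/360) = 1.4200 · e^0.012417 = 1.4200 × 1.012494 = 1.4377
Market 1.4028 < fair 1.4377: forward underpriced → reverse cash-and-carry (short spot, go long the forward).
At maturity, profit = |F_mkt − F*| = |1.4028 − 1.4377| = 0.0349 per USD (in CAD)

0.0349 per USD (in CAD)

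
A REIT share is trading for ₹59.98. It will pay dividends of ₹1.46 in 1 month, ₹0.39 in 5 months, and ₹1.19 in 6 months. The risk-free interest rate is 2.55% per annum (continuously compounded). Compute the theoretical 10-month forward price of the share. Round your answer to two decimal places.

₹58.19

PV(dividends) I = 1.46·e^(−0.0255·1/12) + 0.39·e^(−0.0255·5/12) + 1.19·e^(−0.0255·6/12)
I = 1.4569 + 0.3859 + 1.1749 = 3.0177
F = (S − I)·e^(rT) = (59.98 − 3.0177) · e^(0.0255·10/12)
= 56.9623 · e^0.021250 = 56.9623 × 1.021477 = ₹58.19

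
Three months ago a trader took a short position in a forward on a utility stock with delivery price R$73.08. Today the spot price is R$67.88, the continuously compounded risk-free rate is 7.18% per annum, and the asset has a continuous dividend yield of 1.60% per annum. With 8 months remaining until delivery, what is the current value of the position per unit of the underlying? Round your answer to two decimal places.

Current fair forward for the remaining 8 months: F = S·e^((r − q)·T), (r − q) = 0.0718 − 0.0160 = 0.0558
F = 67.88 · e^(0.0558 × 8/12) = 67.88 × 1.037901 = 70.4527
Value of long forward = (F − K)·e^(−rT) = (70.4527 − 73.08) · e^(−0.0718·8/12)
= -2.6273 × 0.953261 = -2.50
Short position value = −(long value) = R$2.50

R$2.50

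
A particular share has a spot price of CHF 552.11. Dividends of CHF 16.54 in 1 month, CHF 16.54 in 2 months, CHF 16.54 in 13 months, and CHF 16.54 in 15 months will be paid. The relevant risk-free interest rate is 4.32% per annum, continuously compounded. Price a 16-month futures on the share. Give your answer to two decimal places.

CHF 516.67

PV(dividends) I = 16.54·e^(−0.0432·1/12) + 16.54·e^(−0.0432·2/12) + 16.54·e^(−0.0432·13/12) + 16.54·e^(−0.0432·15/12)
I = 16.4806 + 16.4213 + 15.7838 + 15.6705 = 64.3562
F = (S − I)·e^(rT) = (552.11 − 64.3562) · e^(0.0432·16/12)
= 487.7538 · e^0.057600 = 487.7538 × 1.059291 = CHF 516.67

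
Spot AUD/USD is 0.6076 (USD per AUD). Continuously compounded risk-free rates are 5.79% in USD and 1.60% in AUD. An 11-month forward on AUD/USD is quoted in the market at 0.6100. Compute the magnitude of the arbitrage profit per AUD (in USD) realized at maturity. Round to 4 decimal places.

Fair forward: F* = S·e^(carry·T), with carry = (r_USD − r_AUD) = 0.0579 − 0.0160 = 0.0419
F* = 0.6076 · e^(0.0419 × 11/12) = 0.6076 · e^0.038408 = 0.6076 × 1.039155 = 0.6314
Market 0.6100 < fair 0.6314: forward underpriced → reverse cash-and-carry (short spot, go long the forward).
At maturity, profit = |F_mkt − F*| = |0.6100 − 0.6314| = 0.0214 per AUD (in USD)

0.0214 per AUD (in USD)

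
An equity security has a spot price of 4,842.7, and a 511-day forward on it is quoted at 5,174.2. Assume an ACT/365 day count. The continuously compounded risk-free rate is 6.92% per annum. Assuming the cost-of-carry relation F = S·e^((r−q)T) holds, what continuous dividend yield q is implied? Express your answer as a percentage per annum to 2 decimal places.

From F = S·e^((r−q)T): (r − q) = ln(F/S)/T
ln(5174.2/4842.7) = ln(1.068454) = 0.066213
(r − q) = 0.066213 / (511/365) = 0.047295
q = r − ln(F/S)/T = 0.0692 − 0.047295 = 0.021905
q = 2.19%

2.19%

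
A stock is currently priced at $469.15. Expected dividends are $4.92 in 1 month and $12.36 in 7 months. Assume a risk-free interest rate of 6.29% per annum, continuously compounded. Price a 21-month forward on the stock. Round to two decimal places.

PV(dividends) I = 4.92·e^(−0.0629·1/12) + 12.36·e^(−0.0629·7/12)
I = 4.8943 + 11.9147 = 16.8090
F = (S − I)·e^(rT) = (469.15 − 16.8090) · e^(0.0629·21/12)
= 452.3410 · e^0.110075 = 452.3410 × 1.116362 = $504.98

$504.98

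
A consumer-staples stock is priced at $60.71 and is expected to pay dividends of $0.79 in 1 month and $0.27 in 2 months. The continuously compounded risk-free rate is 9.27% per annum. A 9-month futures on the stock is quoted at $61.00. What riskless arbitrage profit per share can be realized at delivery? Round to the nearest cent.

PV(dividends) I = 0.79·e^(−0.0927·1/12) + 0.27·e^(−0.0927·2/12) = 1.0498
Fair futures F* = (S − I)·e^(rT) = (60.71 − 1.0498)·e^0.069525 = 59.6602 × 1.071999 = 63.9557
Market $61.00 < fair 63.9557: forward underpriced → reverse cash-and-carry (short the stock, invest proceeds at r, pay the dividends, go long the forward).
Profit at T = |F_mkt − F*| = |61.00 − 63.9557| = $2.96 per share

$2.96 per share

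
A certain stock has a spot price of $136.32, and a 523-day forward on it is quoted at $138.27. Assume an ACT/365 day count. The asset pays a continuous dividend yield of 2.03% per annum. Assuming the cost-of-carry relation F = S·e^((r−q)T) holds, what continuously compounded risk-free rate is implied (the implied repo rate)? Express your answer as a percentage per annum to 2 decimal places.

3.02%

From F = S·e^((r−q)T): (r − q) = ln(F/S)/T
ln(138.27/136.32) = ln(1.014305) = 0.014204
(r − q) = 0.014204 / (523/365) = 0.009913
r = ln(F/S)/T + q = 0.009913 + 0.0203 = 0.030213
r = 3.02%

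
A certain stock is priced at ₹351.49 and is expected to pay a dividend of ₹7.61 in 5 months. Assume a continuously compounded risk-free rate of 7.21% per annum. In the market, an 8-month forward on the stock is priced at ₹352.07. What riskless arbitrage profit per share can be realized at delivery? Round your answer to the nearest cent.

₹8.98 per share

PV(dividends) I = 7.61·e^(−0.0721·5/12) = 7.3848
Fair forward F* = (S − I)·e^(rT) = (351.49 − 7.3848)·e^0.048067 = 344.1052 × 1.049241 = 361.0493
Market ₹352.07 < fair 361.0493: forward underpriced → reverse cash-and-carry (short the stock, invest proceeds at r, pay the dividends, go long the forward).
Profit at T = |F_mkt − F*| = |352.07 − 361.0493| = ₹8.98 per share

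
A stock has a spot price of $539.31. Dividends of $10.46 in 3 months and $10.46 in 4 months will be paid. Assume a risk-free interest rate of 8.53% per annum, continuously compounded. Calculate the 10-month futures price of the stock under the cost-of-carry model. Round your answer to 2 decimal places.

PV(dividends) I = 10.46·e^(−0.0853·3/12) + 10.46·e^(−0.0853·4/12)
I = 10.2393 + 10.1668 = 20.4061
F = (S − I)·e^(rT) = (539.31 − 20.4061) · e^(0.0853·10/12)
= 518.9039 · e^0.071083 = 518.9039 × 1.073670 = $557.13

$557.13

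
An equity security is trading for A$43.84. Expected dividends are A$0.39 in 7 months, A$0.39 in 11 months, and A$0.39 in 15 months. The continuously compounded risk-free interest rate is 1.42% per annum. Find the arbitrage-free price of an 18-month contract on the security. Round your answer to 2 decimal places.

A$43.60

PV(dividends) I = 0.39·e^(−0.0142·7/12) + 0.39·e^(−0.0142·11/12) + 0.39·e^(−0.0142·15/12)
I = 0.3868 + 0.3850 + 0.3831 = 1.1549
F = (S − I)·e^(rT) = (43.84 − 1.1549) · e^(0.0142·18/12)
= 42.6851 · e^0.021300 = 42.6851 × 1.021528 = A$43.60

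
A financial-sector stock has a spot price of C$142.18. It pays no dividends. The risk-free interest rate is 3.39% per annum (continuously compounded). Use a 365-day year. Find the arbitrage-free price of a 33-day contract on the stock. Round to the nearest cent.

C$142.62

F = S·e^(rT) = 142.18 · e^(0.0339 × 33/365)
= 142.18 · e^0.003065 = 142.18 × 1.003070
F = C$142.62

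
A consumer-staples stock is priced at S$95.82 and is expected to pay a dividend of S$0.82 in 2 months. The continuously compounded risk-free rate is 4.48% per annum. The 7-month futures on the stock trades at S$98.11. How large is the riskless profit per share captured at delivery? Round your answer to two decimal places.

S$0.59 per share

PV(dividends) I = 0.82·e^(−0.0448·2/12) = 0.8139
Fair futures F* = (S − I)·e^(rT) = (95.82 − 0.8139)·e^0.026133 = 95.0061 × 1.026477 = 97.5216
Market S$98.11 > fair 97.5216: forward overpriced → cash-and-carry (borrow at r, buy the stock and collect the dividends, short the forward).
Profit at T = |F_mkt − F*| = |98.11 − 97.5216| = S$0.59 per share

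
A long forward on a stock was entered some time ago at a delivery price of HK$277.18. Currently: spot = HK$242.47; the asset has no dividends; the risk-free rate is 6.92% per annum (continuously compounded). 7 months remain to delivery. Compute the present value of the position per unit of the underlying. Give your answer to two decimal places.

-HK$23.74

Current fair forward for the remaining 7 months: F = S·e^(r·T), r = 0.0692
F = 242.47 · e^(0.0692 × 7/12) = 242.47 × 1.041192 = 252.4578
Value of long forward = (F − K)·e^(−rT) = (252.4578 − 277.18) · e^(−0.0692·7/12)
= -24.7222 × 0.960437 = -23.74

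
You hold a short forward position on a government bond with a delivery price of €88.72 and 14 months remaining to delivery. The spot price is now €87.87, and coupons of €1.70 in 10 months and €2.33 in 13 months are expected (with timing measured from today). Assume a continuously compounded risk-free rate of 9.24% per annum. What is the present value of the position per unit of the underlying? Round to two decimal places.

PV(remaining coupons) I = 1.70·e^(−0.0924·10/12) + 2.33·e^(−0.0924·13/12) = 3.6821
Current forward F = (S − I)·e^(rT) = (87.87 − 3.6821)·e^(0.0924·14/12) = 84.1879 × 1.113825 = 93.7706
Value (long) = (F − K)·e^(−rT) = (93.7706 − 88.72) × 0.897807 = 4.5345
Short position value = −(long value) = -€4.53

-€4.53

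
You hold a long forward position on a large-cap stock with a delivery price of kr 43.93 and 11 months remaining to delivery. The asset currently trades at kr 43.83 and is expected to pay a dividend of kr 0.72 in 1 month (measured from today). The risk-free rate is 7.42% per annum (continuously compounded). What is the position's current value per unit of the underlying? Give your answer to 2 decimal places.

PV(remaining dividends) I = 0.72·e^(−0.0742·1/12) = 0.7156
Current forward F = (S − I)·e^(rT) = (43.83 − 0.7156)·e^(0.0742·11/12) = 43.1144 × 1.070383 = 46.1489
Value (long) = (F − K)·e^(−rT) = (46.1489 − 43.93) × 0.934245 = 2.0730
Value = kr 2.07

kr 2.07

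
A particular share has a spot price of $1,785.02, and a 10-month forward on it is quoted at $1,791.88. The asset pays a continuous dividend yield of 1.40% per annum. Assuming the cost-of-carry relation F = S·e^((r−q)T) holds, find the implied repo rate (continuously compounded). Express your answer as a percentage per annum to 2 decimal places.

From F = S·e^((r−q)T): (r − q) = ln(F/S)/T
ln(1791.88/1785.02) = ln(1.003843) = 0.003836
(r − q) = 0.003836 / (10/12) = 0.004603
r = ln(F/S)/T + q = 0.004603 + 0.0140 = 0.018603
r = 1.86%

1.86%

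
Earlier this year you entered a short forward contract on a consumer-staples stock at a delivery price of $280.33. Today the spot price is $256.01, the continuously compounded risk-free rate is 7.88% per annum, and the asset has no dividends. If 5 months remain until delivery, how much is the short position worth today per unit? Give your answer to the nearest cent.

Current fair forward for the remaining 5 months: F = S·e^(r·T), r = 0.0788
F = 256.01 · e^(0.0788 × 5/12) = 256.01 × 1.033378 = 264.5551
Value of long forward = (F − K)·e^(−rT) = (264.5551 − 280.33) · e^(−0.0788·5/12)
= -15.7749 × 0.967700 = -15.27
Short position value = −(long value) = $15.27

$15.27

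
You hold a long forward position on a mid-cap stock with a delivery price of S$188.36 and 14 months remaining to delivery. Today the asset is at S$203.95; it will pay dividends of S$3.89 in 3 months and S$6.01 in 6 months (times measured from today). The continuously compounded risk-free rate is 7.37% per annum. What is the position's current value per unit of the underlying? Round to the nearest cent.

S$21.50

PV(remaining dividends) I = 3.89·e^(−0.0737·3/12) + 6.01·e^(−0.0737·6/12) = 9.6115
Current forward F = (S − I)·e^(rT) = (203.95 − 9.6115)·e^(0.0737·14/12) = 194.3385 × 1.089788 = 211.7878
Value (long) = (F − K)·e^(−rT) = (211.7878 − 188.36) × 0.917610 = 21.4976
Value = S$21.50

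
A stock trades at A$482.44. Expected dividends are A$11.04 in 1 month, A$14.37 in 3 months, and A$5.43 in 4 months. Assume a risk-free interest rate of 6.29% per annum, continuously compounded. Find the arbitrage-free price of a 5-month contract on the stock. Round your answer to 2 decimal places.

PV(dividends) I = 11.04·e^(−0.0629·1/12) + 14.37·e^(−0.0629·3/12) + 5.43·e^(−0.0629·4/12)
I = 10.9823 + 14.1458 + 5.3173 = 30.4454
F = (S − I)·e^(rT) = (482.44 − 30.4454) · e^(0.0629·5/12)
= 451.9946 · e^0.026208 = 451.9946 × 1.026554 = A$464.00

A$464.00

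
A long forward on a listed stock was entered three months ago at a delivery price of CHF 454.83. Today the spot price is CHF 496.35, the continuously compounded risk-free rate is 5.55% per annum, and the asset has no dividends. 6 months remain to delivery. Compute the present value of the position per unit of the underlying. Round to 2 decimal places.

CHF 53.97

Current fair forward for the remaining 6 months: F = S·e^(r·T), r = 0.0555
F = 496.35 · e^(0.0555 × 6/12) = 496.35 × 1.028139 = 510.3168
Value of long forward = (F − K)·e^(−rT) = (510.3168 − 454.83) · e^(−0.0555·6/12)
= 55.4868 × 0.972631 = 53.97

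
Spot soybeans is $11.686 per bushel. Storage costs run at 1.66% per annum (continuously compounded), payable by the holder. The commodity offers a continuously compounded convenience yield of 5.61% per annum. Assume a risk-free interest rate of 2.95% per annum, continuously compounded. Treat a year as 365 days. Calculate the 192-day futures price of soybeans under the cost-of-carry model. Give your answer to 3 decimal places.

$11.625 per bushel

Net carry = r + u − y = 0.0295 + 0.0166 − 0.0561 = -0.0100
F = S·e^((r+u−y)T) = 11.686 · e^(-0.0100 × 192/365) = 11.686 · e^-0.005260
= 11.686 × 0.994754 = $11.625 per bushel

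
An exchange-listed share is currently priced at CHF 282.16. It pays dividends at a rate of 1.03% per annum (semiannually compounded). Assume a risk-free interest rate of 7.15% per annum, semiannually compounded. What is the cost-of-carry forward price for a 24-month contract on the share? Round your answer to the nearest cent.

F = S · (1+r/2)^(2T) / (1+q/2)^(2T)
= 282.16 × 1.150853 / 1.020760 = 282.16 × 1.127447
F = CHF 318.12

CHF 318.12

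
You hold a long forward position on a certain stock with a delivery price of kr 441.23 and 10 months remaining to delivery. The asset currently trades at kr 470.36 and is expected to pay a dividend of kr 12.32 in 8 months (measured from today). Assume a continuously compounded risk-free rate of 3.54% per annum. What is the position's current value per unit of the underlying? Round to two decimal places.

PV(remaining dividends) I = 12.32·e^(−0.0354·8/12) = 12.0327
Current forward F = (S − I)·e^(rT) = (470.36 − 12.0327)·e^(0.0354·10/12) = 458.3273 × 1.029939 = 472.0492
Value (long) = (F − K)·e^(−rT) = (472.0492 − 441.23) × 0.970931 = 29.9233
Value = kr 29.92

kr 29.92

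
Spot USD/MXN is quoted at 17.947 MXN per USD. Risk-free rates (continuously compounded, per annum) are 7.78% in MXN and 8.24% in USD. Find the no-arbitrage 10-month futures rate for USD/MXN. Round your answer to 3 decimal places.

F = S·e^((r_MXN − r_USD)T) = 17.947 · e^((0.0778 − 0.0824) × 10/12)
= 17.947 · e^-0.003833 = 17.947 × 0.996174
F = 17.878 MXN per USD

17.878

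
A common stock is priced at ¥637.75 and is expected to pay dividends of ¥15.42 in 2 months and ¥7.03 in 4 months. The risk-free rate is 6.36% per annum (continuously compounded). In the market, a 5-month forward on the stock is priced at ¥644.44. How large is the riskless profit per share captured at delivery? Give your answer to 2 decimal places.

¥12.30 per share

PV(dividends) I = 15.42·e^(−0.0636·2/12) + 7.03·e^(−0.0636·4/12) = 22.1399
Fair forward F* = (S − I)·e^(rT) = (637.75 − 22.1399)·e^0.026500 = 615.6101 × 1.026854 = 632.1417
Market ¥644.44 > fair 632.1417: forward overpriced → cash-and-carry (borrow at r, buy the stock and collect the dividends, short the forward).
Profit at T = |F_mkt − F*| = |644.44 − 632.1417| = ¥12.30 per share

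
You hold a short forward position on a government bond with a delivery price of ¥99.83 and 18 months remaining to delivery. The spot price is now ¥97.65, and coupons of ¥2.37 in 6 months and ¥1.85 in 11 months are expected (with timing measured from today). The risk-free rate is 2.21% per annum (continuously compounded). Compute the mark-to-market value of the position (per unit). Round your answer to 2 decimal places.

PV(remaining coupons) I = 2.37·e^(−0.0221·6/12) + 1.85·e^(−0.0221·11/12) = 4.1569
Current forward F = (S − I)·e^(rT) = (97.65 − 4.1569)·e^(0.0221·18/12) = 93.4931 × 1.033706 = 96.6444
Value (long) = (F − K)·e^(−rT) = (96.6444 − 99.83) × 0.967393 = -3.0817
Short position value = −(long value) = ¥3.08

¥3.08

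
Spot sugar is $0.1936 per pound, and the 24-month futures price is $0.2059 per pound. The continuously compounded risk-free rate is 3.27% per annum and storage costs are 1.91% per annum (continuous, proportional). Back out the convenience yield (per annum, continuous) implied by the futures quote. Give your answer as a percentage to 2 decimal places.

2.10%

F = S·e^((r+u−y)T) ⇒ (r+u−y) = ln(F/S)/T
ln(0.2059/0.1936) = 0.061596; /T ⇒ 0.030798
y = r + u − ln(F/S)/T = 0.0327 + 0.0191 − 0.030798 = 0.021002
y = 2.10%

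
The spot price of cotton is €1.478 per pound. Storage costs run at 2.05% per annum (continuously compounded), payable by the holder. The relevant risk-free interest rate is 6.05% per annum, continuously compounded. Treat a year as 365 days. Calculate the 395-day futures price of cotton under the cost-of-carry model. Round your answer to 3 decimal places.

Net carry = r + u − y = 0.0605 + 0.0205 − 0.0000 = 0.0810
F = S·e^((r+u−y)T) = 1.478 · e^(0.0810 × 395/365) = 1.478 · e^0.087658
= 1.478 × 1.091615 = €1.613 per pound

€1.613 per pound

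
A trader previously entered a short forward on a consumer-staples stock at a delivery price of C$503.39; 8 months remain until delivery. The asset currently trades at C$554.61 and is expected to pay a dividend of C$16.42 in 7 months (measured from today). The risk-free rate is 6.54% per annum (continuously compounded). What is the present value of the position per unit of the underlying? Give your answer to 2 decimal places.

PV(remaining dividends) I = 16.42·e^(−0.0654·7/12) = 15.8054
Current forward F = (S − I)·e^(rT) = (554.61 − 15.8054)·e^(0.0654·8/12) = 538.8046 × 1.044564 = 562.8159
Value (long) = (F − K)·e^(−rT) = (562.8159 − 503.39) × 0.957337 = 56.8906
Short position value = −(long value) = -C$56.89

-C$56.89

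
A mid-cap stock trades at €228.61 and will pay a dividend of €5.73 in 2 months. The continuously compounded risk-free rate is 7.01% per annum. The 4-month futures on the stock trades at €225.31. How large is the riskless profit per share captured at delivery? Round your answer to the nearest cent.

€2.91 per share

PV(dividends) I = 5.73·e^(−0.0701·2/12) = 5.6634
Fair futures F* = (S − I)·e^(rT) = (228.61 − 5.6634)·e^0.023367 = 222.9466 × 1.023642 = 228.2175
Market €225.31 < fair 228.2175: forward underpriced → reverse cash-and-carry (short the stock, invest proceeds at r, pay the dividends, go long the forward).
Profit at T = |F_mkt − F*| = |225.31 − 228.2175| = €2.91 per share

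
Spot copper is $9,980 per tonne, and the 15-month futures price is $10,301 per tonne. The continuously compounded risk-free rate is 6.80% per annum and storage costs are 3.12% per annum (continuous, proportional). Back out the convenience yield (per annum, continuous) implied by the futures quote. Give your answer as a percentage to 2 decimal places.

7.39%

F = S·e^((r+u−y)T) ⇒ (r+u−y) = ln(F/S)/T
ln(10301/9980) = 0.031658; /T ⇒ 0.025326
y = r + u − ln(F/S)/T = 0.0680 + 0.0312 − 0.025326 = 0.073874
y = 7.39%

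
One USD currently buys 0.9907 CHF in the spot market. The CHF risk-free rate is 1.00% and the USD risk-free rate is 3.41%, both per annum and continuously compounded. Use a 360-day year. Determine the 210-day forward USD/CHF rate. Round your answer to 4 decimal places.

0.9769

F = S·e^((r_CHF − r_USD)T) = 0.9907 · e^((0.0100 − 0.0341) × 210/360)
= 0.9907 · e^-0.014058 = 0.9907 × 0.986040
F = 0.9769 CHF per USD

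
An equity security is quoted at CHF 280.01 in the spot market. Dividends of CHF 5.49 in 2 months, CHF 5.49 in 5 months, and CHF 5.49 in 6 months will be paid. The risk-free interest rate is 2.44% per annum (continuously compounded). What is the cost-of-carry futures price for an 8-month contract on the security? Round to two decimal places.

PV(dividends) I = 5.49·e^(−0.0244·2/12) + 5.49·e^(−0.0244·5/12) + 5.49·e^(−0.0244·6/12)
I = 5.4677 + 5.4345 + 5.4234 = 16.3256
F = (S − I)·e^(rT) = (280.01 − 16.3256) · e^(0.0244·8/12)
= 263.6844 · e^0.016267 = 263.6844 × 1.016400 = CHF 268.01

CHF 268.01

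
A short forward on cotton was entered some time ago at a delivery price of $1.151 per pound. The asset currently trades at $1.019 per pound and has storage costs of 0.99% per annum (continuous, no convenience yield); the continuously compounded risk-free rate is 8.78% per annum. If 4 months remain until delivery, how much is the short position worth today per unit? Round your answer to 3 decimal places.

Current fair forward for the remaining 4 months: F = S·e^((r + u)·T), (r + u) = 0.0878 + 0.0099 = 0.0977
F = 1.019 · e^(0.0977 × 4/12) = 1.019 × 1.033103 = 1.0527
Value of long forward = (F − K)·e^(−rT) = (1.0527 − 1.151) · e^(−0.0878·4/12)
= -0.0983 × 0.971157 = -0.095
Short position value = −(long value) = $0.095

$0.095 per pound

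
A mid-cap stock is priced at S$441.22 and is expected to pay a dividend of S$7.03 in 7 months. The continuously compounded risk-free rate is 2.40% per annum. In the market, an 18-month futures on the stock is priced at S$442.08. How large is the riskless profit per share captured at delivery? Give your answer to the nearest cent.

S$8.13 per share

PV(dividends) I = 7.03·e^(−0.0240·7/12) = 6.9323
Fair futures F* = (S − I)·e^(rT) = (441.22 − 6.9323)·e^0.036000 = 434.2877 × 1.036656 = 450.2069
Market S$442.08 < fair 450.2069: forward underpriced → reverse cash-and-carry (short the stock, invest proceeds at r, pay the dividends, go long the forward).
Profit at T = |F_mkt − F*| = |442.08 − 450.2069| = S$8.13 per share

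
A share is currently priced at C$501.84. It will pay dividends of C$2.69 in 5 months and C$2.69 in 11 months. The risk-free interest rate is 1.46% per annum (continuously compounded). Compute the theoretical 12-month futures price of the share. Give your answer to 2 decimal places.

C$503.81

PV(dividends) I = 2.69·e^(−0.0146·5/12) + 2.69·e^(−0.0146·11/12)
I = 2.6737 + 2.6542 = 5.3279
F = (S − I)·e^(rT) = (501.84 − 5.3279) · e^(0.0146·12/12)
= 496.5121 · e^0.014600 = 496.5121 × 1.014707 = C$503.81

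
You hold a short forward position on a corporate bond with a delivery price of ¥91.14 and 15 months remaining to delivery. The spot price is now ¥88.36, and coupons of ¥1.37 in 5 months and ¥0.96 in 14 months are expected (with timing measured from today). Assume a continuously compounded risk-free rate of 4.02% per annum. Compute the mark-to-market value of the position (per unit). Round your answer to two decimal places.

PV(remaining coupons) I = 1.37·e^(−0.0402·5/12) + 0.96·e^(−0.0402·14/12) = 2.2633
Current forward F = (S − I)·e^(rT) = (88.36 − 2.2633)·e^(0.0402·15/12) = 86.0967 × 1.051534 = 90.5336
Value (long) = (F − K)·e^(−rT) = (90.5336 − 91.14) × 0.950992 = -0.5767
Short position value = −(long value) = ¥0.58

¥0.58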